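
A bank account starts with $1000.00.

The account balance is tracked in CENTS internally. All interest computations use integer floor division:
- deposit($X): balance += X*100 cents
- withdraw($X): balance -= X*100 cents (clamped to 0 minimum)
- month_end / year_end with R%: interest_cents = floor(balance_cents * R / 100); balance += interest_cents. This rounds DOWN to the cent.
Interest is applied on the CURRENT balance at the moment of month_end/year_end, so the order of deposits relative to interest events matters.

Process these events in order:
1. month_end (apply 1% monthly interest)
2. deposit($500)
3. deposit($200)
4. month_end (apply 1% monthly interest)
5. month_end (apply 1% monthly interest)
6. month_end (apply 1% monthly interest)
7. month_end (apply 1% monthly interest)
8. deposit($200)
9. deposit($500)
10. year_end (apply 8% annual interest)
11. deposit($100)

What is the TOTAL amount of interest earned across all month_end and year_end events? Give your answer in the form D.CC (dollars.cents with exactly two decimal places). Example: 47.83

Answer: 277.77

Derivation:
After 1 (month_end (apply 1% monthly interest)): balance=$1010.00 total_interest=$10.00
After 2 (deposit($500)): balance=$1510.00 total_interest=$10.00
After 3 (deposit($200)): balance=$1710.00 total_interest=$10.00
After 4 (month_end (apply 1% monthly interest)): balance=$1727.10 total_interest=$27.10
After 5 (month_end (apply 1% monthly interest)): balance=$1744.37 total_interest=$44.37
After 6 (month_end (apply 1% monthly interest)): balance=$1761.81 total_interest=$61.81
After 7 (month_end (apply 1% monthly interest)): balance=$1779.42 total_interest=$79.42
After 8 (deposit($200)): balance=$1979.42 total_interest=$79.42
After 9 (deposit($500)): balance=$2479.42 total_interest=$79.42
After 10 (year_end (apply 8% annual interest)): balance=$2677.77 total_interest=$277.77
After 11 (deposit($100)): balance=$2777.77 total_interest=$277.77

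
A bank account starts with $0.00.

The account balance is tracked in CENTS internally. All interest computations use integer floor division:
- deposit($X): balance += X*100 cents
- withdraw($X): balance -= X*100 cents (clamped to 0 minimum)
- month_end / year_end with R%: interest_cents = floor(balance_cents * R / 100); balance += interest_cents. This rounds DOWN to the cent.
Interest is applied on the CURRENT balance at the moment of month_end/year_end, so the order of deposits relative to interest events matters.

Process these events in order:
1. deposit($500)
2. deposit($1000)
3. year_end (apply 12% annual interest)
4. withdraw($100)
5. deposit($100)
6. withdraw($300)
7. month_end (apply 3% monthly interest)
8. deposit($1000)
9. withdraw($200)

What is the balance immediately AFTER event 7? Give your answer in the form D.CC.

After 1 (deposit($500)): balance=$500.00 total_interest=$0.00
After 2 (deposit($1000)): balance=$1500.00 total_interest=$0.00
After 3 (year_end (apply 12% annual interest)): balance=$1680.00 total_interest=$180.00
After 4 (withdraw($100)): balance=$1580.00 total_interest=$180.00
After 5 (deposit($100)): balance=$1680.00 total_interest=$180.00
After 6 (withdraw($300)): balance=$1380.00 total_interest=$180.00
After 7 (month_end (apply 3% monthly interest)): balance=$1421.40 total_interest=$221.40

Answer: 1421.40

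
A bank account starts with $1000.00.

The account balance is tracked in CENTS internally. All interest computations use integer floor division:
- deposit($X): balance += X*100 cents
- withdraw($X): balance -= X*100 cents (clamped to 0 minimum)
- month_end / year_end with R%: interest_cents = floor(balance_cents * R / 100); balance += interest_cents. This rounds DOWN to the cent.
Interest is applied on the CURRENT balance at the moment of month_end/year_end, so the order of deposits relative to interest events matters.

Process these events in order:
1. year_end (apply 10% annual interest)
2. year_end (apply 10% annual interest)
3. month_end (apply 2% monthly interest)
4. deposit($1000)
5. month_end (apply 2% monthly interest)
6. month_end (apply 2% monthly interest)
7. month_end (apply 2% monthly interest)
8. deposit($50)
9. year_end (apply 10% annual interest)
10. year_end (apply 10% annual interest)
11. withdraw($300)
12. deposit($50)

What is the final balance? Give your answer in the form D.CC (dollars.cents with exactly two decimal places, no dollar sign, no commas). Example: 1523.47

After 1 (year_end (apply 10% annual interest)): balance=$1100.00 total_interest=$100.00
After 2 (year_end (apply 10% annual interest)): balance=$1210.00 total_interest=$210.00
After 3 (month_end (apply 2% monthly interest)): balance=$1234.20 total_interest=$234.20
After 4 (deposit($1000)): balance=$2234.20 total_interest=$234.20
After 5 (month_end (apply 2% monthly interest)): balance=$2278.88 total_interest=$278.88
After 6 (month_end (apply 2% monthly interest)): balance=$2324.45 total_interest=$324.45
After 7 (month_end (apply 2% monthly interest)): balance=$2370.93 total_interest=$370.93
After 8 (deposit($50)): balance=$2420.93 total_interest=$370.93
After 9 (year_end (apply 10% annual interest)): balance=$2663.02 total_interest=$613.02
After 10 (year_end (apply 10% annual interest)): balance=$2929.32 total_interest=$879.32
After 11 (withdraw($300)): balance=$2629.32 total_interest=$879.32
After 12 (deposit($50)): balance=$2679.32 total_interest=$879.32

Answer: 2679.32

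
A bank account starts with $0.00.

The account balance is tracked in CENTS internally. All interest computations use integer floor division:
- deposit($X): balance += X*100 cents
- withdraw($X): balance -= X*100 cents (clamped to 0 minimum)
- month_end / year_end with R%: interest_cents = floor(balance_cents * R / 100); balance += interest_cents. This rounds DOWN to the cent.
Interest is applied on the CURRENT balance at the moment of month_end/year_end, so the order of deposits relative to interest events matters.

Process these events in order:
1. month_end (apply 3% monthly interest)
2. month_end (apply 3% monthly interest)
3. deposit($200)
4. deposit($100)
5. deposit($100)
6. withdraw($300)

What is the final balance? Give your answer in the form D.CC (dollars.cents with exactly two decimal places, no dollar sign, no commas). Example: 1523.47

After 1 (month_end (apply 3% monthly interest)): balance=$0.00 total_interest=$0.00
After 2 (month_end (apply 3% monthly interest)): balance=$0.00 total_interest=$0.00
After 3 (deposit($200)): balance=$200.00 total_interest=$0.00
After 4 (deposit($100)): balance=$300.00 total_interest=$0.00
After 5 (deposit($100)): balance=$400.00 total_interest=$0.00
After 6 (withdraw($300)): balance=$100.00 total_interest=$0.00

Answer: 100.00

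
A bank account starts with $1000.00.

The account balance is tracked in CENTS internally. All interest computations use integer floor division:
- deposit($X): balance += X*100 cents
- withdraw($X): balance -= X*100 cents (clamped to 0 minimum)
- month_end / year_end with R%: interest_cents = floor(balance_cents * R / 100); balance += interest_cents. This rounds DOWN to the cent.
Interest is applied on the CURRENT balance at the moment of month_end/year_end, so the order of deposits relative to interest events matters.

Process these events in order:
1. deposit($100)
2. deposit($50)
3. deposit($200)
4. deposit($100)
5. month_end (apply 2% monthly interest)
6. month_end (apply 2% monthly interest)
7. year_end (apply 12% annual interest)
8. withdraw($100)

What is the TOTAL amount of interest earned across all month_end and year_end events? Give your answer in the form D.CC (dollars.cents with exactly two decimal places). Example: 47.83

Answer: 239.60

Derivation:
After 1 (deposit($100)): balance=$1100.00 total_interest=$0.00
After 2 (deposit($50)): balance=$1150.00 total_interest=$0.00
After 3 (deposit($200)): balance=$1350.00 total_interest=$0.00
After 4 (deposit($100)): balance=$1450.00 total_interest=$0.00
After 5 (month_end (apply 2% monthly interest)): balance=$1479.00 total_interest=$29.00
After 6 (month_end (apply 2% monthly interest)): balance=$1508.58 total_interest=$58.58
After 7 (year_end (apply 12% annual interest)): balance=$1689.60 total_interest=$239.60
After 8 (withdraw($100)): balance=$1589.60 total_interest=$239.60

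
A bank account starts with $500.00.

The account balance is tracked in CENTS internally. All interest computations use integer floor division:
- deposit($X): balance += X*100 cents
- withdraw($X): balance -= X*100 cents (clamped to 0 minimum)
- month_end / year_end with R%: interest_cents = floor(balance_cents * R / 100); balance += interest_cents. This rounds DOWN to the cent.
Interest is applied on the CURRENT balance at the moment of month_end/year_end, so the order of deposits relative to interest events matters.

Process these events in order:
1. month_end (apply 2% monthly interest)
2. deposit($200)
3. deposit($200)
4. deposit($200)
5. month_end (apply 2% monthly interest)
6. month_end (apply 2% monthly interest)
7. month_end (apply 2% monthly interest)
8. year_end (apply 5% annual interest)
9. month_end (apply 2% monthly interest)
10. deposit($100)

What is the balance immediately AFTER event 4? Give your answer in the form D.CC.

After 1 (month_end (apply 2% monthly interest)): balance=$510.00 total_interest=$10.00
After 2 (deposit($200)): balance=$710.00 total_interest=$10.00
After 3 (deposit($200)): balance=$910.00 total_interest=$10.00
After 4 (deposit($200)): balance=$1110.00 total_interest=$10.00

Answer: 1110.00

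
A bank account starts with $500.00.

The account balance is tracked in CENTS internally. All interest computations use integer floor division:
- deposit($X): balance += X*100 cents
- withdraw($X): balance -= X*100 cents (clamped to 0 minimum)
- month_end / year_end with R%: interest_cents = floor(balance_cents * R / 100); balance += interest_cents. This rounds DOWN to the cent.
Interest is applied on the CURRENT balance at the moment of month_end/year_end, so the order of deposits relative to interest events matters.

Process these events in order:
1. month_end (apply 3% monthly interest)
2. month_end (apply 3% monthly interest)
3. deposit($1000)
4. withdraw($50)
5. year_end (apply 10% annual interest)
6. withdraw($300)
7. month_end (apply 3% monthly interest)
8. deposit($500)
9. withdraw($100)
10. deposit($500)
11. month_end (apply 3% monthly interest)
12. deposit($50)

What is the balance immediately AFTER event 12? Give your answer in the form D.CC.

Answer: 2386.39

Derivation:
After 1 (month_end (apply 3% monthly interest)): balance=$515.00 total_interest=$15.00
After 2 (month_end (apply 3% monthly interest)): balance=$530.45 total_interest=$30.45
After 3 (deposit($1000)): balance=$1530.45 total_interest=$30.45
After 4 (withdraw($50)): balance=$1480.45 total_interest=$30.45
After 5 (year_end (apply 10% annual interest)): balance=$1628.49 total_interest=$178.49
After 6 (withdraw($300)): balance=$1328.49 total_interest=$178.49
After 7 (month_end (apply 3% monthly interest)): balance=$1368.34 total_interest=$218.34
After 8 (deposit($500)): balance=$1868.34 total_interest=$218.34
After 9 (withdraw($100)): balance=$1768.34 total_interest=$218.34
After 10 (deposit($500)): balance=$2268.34 total_interest=$218.34
After 11 (month_end (apply 3% monthly interest)): balance=$2336.39 total_interest=$286.39
After 12 (deposit($50)): balance=$2386.39 total_interest=$286.39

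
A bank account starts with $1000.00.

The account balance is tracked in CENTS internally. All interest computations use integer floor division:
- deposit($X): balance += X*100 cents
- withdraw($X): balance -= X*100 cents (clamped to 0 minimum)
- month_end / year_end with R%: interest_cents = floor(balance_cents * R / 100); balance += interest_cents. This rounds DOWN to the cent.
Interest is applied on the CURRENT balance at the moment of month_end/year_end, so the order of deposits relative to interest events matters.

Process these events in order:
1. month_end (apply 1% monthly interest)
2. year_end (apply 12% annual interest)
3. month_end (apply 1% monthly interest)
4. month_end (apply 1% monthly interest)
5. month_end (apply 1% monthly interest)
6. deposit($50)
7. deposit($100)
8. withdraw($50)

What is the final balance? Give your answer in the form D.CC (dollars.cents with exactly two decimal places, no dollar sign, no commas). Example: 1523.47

After 1 (month_end (apply 1% monthly interest)): balance=$1010.00 total_interest=$10.00
After 2 (year_end (apply 12% annual interest)): balance=$1131.20 total_interest=$131.20
After 3 (month_end (apply 1% monthly interest)): balance=$1142.51 total_interest=$142.51
After 4 (month_end (apply 1% monthly interest)): balance=$1153.93 total_interest=$153.93
After 5 (month_end (apply 1% monthly interest)): balance=$1165.46 total_interest=$165.46
After 6 (deposit($50)): balance=$1215.46 total_interest=$165.46
After 7 (deposit($100)): balance=$1315.46 total_interest=$165.46
After 8 (withdraw($50)): balance=$1265.46 total_interest=$165.46

Answer: 1265.46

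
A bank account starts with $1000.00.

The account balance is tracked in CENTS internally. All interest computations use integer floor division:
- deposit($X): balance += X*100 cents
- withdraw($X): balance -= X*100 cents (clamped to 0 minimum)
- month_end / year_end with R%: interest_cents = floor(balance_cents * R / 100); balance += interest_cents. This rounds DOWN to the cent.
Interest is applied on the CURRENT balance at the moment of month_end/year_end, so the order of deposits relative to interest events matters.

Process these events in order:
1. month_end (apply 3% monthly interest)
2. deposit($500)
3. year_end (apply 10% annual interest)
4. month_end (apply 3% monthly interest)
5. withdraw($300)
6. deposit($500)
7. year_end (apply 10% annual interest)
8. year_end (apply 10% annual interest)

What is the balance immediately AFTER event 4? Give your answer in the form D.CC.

After 1 (month_end (apply 3% monthly interest)): balance=$1030.00 total_interest=$30.00
After 2 (deposit($500)): balance=$1530.00 total_interest=$30.00
After 3 (year_end (apply 10% annual interest)): balance=$1683.00 total_interest=$183.00
After 4 (month_end (apply 3% monthly interest)): balance=$1733.49 total_interest=$233.49

Answer: 1733.49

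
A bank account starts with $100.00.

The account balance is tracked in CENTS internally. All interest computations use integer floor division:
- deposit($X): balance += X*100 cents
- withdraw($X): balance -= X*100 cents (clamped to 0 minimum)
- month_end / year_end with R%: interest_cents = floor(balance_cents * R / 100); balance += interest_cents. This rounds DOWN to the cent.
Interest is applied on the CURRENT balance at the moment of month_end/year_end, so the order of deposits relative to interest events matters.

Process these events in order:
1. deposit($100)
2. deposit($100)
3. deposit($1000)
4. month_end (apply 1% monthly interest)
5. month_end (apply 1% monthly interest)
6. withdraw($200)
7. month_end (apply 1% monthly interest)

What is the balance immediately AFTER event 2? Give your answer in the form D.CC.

After 1 (deposit($100)): balance=$200.00 total_interest=$0.00
After 2 (deposit($100)): balance=$300.00 total_interest=$0.00

Answer: 300.00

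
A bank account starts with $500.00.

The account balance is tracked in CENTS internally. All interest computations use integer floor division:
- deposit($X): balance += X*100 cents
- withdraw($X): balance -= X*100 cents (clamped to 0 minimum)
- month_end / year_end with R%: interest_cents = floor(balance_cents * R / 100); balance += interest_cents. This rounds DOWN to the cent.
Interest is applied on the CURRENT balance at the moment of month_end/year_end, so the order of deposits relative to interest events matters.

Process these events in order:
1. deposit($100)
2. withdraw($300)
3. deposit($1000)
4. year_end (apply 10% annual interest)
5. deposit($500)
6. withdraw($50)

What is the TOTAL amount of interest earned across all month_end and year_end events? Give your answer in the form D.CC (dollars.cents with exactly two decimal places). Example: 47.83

Answer: 130.00

Derivation:
After 1 (deposit($100)): balance=$600.00 total_interest=$0.00
After 2 (withdraw($300)): balance=$300.00 total_interest=$0.00
After 3 (deposit($1000)): balance=$1300.00 total_interest=$0.00
After 4 (year_end (apply 10% annual interest)): balance=$1430.00 total_interest=$130.00
After 5 (deposit($500)): balance=$1930.00 total_interest=$130.00
After 6 (withdraw($50)): balance=$1880.00 total_interest=$130.00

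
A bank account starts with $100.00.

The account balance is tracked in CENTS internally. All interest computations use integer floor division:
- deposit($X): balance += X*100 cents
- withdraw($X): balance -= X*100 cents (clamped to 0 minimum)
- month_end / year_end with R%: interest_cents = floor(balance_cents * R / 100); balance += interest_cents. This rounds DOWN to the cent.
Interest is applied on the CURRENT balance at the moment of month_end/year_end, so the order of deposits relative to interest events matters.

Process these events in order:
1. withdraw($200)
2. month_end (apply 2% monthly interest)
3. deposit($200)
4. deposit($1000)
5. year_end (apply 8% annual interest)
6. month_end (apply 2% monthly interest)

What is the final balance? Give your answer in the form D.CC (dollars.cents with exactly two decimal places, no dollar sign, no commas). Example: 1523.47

Answer: 1321.92

Derivation:
After 1 (withdraw($200)): balance=$0.00 total_interest=$0.00
After 2 (month_end (apply 2% monthly interest)): balance=$0.00 total_interest=$0.00
After 3 (deposit($200)): balance=$200.00 total_interest=$0.00
After 4 (deposit($1000)): balance=$1200.00 total_interest=$0.00
After 5 (year_end (apply 8% annual interest)): balance=$1296.00 total_interest=$96.00
After 6 (month_end (apply 2% monthly interest)): balance=$1321.92 total_interest=$121.92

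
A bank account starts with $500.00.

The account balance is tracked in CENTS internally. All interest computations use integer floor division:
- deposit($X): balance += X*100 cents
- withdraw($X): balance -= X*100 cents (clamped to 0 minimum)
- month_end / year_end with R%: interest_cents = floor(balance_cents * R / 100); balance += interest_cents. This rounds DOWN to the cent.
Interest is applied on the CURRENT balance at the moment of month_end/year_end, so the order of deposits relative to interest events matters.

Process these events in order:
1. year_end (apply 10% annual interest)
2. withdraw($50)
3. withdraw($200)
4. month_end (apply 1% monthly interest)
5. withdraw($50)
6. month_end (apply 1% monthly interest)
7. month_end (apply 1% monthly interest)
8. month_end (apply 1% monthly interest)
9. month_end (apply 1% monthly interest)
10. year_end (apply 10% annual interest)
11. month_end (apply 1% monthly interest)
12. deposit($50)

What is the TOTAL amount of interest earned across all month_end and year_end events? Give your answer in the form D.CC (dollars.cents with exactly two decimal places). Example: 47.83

After 1 (year_end (apply 10% annual interest)): balance=$550.00 total_interest=$50.00
After 2 (withdraw($50)): balance=$500.00 total_interest=$50.00
After 3 (withdraw($200)): balance=$300.00 total_interest=$50.00
After 4 (month_end (apply 1% monthly interest)): balance=$303.00 total_interest=$53.00
After 5 (withdraw($50)): balance=$253.00 total_interest=$53.00
After 6 (month_end (apply 1% monthly interest)): balance=$255.53 total_interest=$55.53
After 7 (month_end (apply 1% monthly interest)): balance=$258.08 total_interest=$58.08
After 8 (month_end (apply 1% monthly interest)): balance=$260.66 total_interest=$60.66
After 9 (month_end (apply 1% monthly interest)): balance=$263.26 total_interest=$63.26
After 10 (year_end (apply 10% annual interest)): balance=$289.58 total_interest=$89.58
After 11 (month_end (apply 1% monthly interest)): balance=$292.47 total_interest=$92.47
After 12 (deposit($50)): balance=$342.47 total_interest=$92.47

Answer: 92.47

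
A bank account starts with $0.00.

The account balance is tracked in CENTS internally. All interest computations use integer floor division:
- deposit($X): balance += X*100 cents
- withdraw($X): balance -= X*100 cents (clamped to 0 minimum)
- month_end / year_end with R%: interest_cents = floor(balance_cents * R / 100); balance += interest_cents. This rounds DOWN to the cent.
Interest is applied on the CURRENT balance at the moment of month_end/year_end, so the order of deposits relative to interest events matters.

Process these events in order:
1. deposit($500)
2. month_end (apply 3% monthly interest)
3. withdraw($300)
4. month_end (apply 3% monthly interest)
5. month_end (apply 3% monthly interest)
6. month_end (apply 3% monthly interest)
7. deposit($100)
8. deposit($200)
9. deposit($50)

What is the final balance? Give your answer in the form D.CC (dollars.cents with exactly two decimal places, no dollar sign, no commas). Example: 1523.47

Answer: 584.93

Derivation:
After 1 (deposit($500)): balance=$500.00 total_interest=$0.00
After 2 (month_end (apply 3% monthly interest)): balance=$515.00 total_interest=$15.00
After 3 (withdraw($300)): balance=$215.00 total_interest=$15.00
After 4 (month_end (apply 3% monthly interest)): balance=$221.45 total_interest=$21.45
After 5 (month_end (apply 3% monthly interest)): balance=$228.09 total_interest=$28.09
After 6 (month_end (apply 3% monthly interest)): balance=$234.93 total_interest=$34.93
After 7 (deposit($100)): balance=$334.93 total_interest=$34.93
After 8 (deposit($200)): balance=$534.93 total_interest=$34.93
After 9 (deposit($50)): balance=$584.93 total_interest=$34.93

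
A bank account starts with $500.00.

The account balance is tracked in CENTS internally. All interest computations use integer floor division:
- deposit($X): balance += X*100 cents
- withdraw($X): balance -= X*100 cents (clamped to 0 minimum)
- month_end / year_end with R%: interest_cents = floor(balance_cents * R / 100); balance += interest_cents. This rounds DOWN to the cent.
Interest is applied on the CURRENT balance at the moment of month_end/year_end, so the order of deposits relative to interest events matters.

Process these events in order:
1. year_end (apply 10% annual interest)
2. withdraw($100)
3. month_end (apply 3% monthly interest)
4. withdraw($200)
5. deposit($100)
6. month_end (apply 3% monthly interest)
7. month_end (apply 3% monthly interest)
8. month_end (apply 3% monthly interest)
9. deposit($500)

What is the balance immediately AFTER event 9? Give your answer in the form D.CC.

After 1 (year_end (apply 10% annual interest)): balance=$550.00 total_interest=$50.00
After 2 (withdraw($100)): balance=$450.00 total_interest=$50.00
After 3 (month_end (apply 3% monthly interest)): balance=$463.50 total_interest=$63.50
After 4 (withdraw($200)): balance=$263.50 total_interest=$63.50
After 5 (deposit($100)): balance=$363.50 total_interest=$63.50
After 6 (month_end (apply 3% monthly interest)): balance=$374.40 total_interest=$74.40
After 7 (month_end (apply 3% monthly interest)): balance=$385.63 total_interest=$85.63
After 8 (month_end (apply 3% monthly interest)): balance=$397.19 total_interest=$97.19
After 9 (deposit($500)): balance=$897.19 total_interest=$97.19

Answer: 897.19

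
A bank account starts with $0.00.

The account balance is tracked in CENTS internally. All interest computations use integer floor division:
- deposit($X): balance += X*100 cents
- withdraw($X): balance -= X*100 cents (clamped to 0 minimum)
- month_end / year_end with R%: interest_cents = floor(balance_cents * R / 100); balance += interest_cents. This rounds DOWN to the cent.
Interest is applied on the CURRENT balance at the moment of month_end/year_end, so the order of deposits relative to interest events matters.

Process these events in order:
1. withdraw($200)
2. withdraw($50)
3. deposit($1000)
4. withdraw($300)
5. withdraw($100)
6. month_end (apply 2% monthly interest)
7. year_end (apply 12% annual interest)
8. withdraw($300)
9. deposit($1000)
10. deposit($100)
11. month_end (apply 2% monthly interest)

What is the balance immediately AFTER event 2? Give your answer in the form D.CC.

Answer: 0.00

Derivation:
After 1 (withdraw($200)): balance=$0.00 total_interest=$0.00
After 2 (withdraw($50)): balance=$0.00 total_interest=$0.00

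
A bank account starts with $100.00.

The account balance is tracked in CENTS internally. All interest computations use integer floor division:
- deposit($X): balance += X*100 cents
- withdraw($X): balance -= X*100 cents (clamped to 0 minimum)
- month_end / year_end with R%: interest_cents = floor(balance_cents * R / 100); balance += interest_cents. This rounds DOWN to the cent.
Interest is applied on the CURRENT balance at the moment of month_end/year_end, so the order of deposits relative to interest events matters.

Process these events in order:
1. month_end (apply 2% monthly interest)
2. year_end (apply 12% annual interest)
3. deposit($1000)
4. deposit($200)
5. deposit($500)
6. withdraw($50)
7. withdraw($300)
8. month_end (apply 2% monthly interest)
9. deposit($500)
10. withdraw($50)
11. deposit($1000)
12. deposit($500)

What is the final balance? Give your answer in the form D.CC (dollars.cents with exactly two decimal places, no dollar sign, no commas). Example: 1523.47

Answer: 3443.52

Derivation:
After 1 (month_end (apply 2% monthly interest)): balance=$102.00 total_interest=$2.00
After 2 (year_end (apply 12% annual interest)): balance=$114.24 total_interest=$14.24
After 3 (deposit($1000)): balance=$1114.24 total_interest=$14.24
After 4 (deposit($200)): balance=$1314.24 total_interest=$14.24
After 5 (deposit($500)): balance=$1814.24 total_interest=$14.24
After 6 (withdraw($50)): balance=$1764.24 total_interest=$14.24
After 7 (withdraw($300)): balance=$1464.24 total_interest=$14.24
After 8 (month_end (apply 2% monthly interest)): balance=$1493.52 total_interest=$43.52
After 9 (deposit($500)): balance=$1993.52 total_interest=$43.52
After 10 (withdraw($50)): balance=$1943.52 total_interest=$43.52
After 11 (deposit($1000)): balance=$2943.52 total_interest=$43.52
After 12 (deposit($500)): balance=$3443.52 total_interest=$43.52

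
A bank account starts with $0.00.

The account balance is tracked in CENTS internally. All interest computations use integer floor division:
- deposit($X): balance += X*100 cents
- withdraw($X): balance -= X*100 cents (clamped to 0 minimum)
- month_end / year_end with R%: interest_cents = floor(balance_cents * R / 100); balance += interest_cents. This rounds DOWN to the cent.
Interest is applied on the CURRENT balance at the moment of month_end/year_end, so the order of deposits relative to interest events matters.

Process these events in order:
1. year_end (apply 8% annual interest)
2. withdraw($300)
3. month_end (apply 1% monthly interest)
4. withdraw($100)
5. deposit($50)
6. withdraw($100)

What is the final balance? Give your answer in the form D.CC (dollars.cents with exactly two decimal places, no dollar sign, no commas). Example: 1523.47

After 1 (year_end (apply 8% annual interest)): balance=$0.00 total_interest=$0.00
After 2 (withdraw($300)): balance=$0.00 total_interest=$0.00
After 3 (month_end (apply 1% monthly interest)): balance=$0.00 total_interest=$0.00
After 4 (withdraw($100)): balance=$0.00 total_interest=$0.00
After 5 (deposit($50)): balance=$50.00 total_interest=$0.00
After 6 (withdraw($100)): balance=$0.00 total_interest=$0.00

Answer: 0.00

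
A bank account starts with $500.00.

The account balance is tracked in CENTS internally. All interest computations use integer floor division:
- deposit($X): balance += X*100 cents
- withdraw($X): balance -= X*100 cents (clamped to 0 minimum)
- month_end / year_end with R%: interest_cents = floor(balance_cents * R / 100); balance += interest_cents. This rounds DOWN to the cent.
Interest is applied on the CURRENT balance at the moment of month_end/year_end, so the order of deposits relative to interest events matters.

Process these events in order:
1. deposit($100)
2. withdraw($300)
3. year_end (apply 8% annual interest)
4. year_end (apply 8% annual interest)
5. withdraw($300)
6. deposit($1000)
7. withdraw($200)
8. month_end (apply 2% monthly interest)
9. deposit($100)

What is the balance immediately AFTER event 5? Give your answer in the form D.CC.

After 1 (deposit($100)): balance=$600.00 total_interest=$0.00
After 2 (withdraw($300)): balance=$300.00 total_interest=$0.00
After 3 (year_end (apply 8% annual interest)): balance=$324.00 total_interest=$24.00
After 4 (year_end (apply 8% annual interest)): balance=$349.92 total_interest=$49.92
After 5 (withdraw($300)): balance=$49.92 total_interest=$49.92

Answer: 49.92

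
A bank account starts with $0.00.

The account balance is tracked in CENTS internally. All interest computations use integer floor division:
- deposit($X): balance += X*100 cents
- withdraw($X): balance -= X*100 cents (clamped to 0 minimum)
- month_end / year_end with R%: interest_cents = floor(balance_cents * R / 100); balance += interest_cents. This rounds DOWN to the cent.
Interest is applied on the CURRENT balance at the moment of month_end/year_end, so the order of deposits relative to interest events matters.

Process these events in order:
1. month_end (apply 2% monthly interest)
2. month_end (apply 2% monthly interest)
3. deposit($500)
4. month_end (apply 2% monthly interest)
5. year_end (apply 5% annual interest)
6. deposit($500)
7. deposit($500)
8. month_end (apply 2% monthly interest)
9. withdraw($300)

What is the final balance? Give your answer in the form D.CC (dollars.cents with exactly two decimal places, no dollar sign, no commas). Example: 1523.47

Answer: 1266.21

Derivation:
After 1 (month_end (apply 2% monthly interest)): balance=$0.00 total_interest=$0.00
After 2 (month_end (apply 2% monthly interest)): balance=$0.00 total_interest=$0.00
After 3 (deposit($500)): balance=$500.00 total_interest=$0.00
After 4 (month_end (apply 2% monthly interest)): balance=$510.00 total_interest=$10.00
After 5 (year_end (apply 5% annual interest)): balance=$535.50 total_interest=$35.50
After 6 (deposit($500)): balance=$1035.50 total_interest=$35.50
After 7 (deposit($500)): balance=$1535.50 total_interest=$35.50
After 8 (month_end (apply 2% monthly interest)): balance=$1566.21 total_interest=$66.21
After 9 (withdraw($300)): balance=$1266.21 total_interest=$66.21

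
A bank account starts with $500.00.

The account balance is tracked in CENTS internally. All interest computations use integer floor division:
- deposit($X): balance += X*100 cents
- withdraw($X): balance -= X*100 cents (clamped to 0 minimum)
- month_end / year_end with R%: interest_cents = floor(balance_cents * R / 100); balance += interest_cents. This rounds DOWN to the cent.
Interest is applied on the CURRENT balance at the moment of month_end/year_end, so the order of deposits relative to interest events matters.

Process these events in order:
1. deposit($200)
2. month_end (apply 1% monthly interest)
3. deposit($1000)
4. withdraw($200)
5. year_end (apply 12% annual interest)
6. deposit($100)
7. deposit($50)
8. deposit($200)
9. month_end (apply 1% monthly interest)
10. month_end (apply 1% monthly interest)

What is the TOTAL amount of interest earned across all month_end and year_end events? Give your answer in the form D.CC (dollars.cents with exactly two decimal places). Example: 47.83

After 1 (deposit($200)): balance=$700.00 total_interest=$0.00
After 2 (month_end (apply 1% monthly interest)): balance=$707.00 total_interest=$7.00
After 3 (deposit($1000)): balance=$1707.00 total_interest=$7.00
After 4 (withdraw($200)): balance=$1507.00 total_interest=$7.00
After 5 (year_end (apply 12% annual interest)): balance=$1687.84 total_interest=$187.84
After 6 (deposit($100)): balance=$1787.84 total_interest=$187.84
After 7 (deposit($50)): balance=$1837.84 total_interest=$187.84
After 8 (deposit($200)): balance=$2037.84 total_interest=$187.84
After 9 (month_end (apply 1% monthly interest)): balance=$2058.21 total_interest=$208.21
After 10 (month_end (apply 1% monthly interest)): balance=$2078.79 total_interest=$228.79

Answer: 228.79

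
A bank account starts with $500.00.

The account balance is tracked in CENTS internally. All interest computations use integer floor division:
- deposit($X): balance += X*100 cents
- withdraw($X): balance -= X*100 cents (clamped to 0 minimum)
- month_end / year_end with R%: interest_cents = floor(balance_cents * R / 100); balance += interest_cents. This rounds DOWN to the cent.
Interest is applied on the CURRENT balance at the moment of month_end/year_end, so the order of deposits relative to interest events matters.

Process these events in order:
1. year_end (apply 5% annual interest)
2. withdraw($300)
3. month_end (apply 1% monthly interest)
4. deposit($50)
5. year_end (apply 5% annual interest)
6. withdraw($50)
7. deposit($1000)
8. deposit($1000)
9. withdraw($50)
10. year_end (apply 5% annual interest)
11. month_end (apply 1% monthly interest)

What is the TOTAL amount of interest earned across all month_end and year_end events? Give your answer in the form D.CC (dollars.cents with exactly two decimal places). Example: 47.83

Answer: 173.66

Derivation:
After 1 (year_end (apply 5% annual interest)): balance=$525.00 total_interest=$25.00
After 2 (withdraw($300)): balance=$225.00 total_interest=$25.00
After 3 (month_end (apply 1% monthly interest)): balance=$227.25 total_interest=$27.25
After 4 (deposit($50)): balance=$277.25 total_interest=$27.25
After 5 (year_end (apply 5% annual interest)): balance=$291.11 total_interest=$41.11
After 6 (withdraw($50)): balance=$241.11 total_interest=$41.11
After 7 (deposit($1000)): balance=$1241.11 total_interest=$41.11
After 8 (deposit($1000)): balance=$2241.11 total_interest=$41.11
After 9 (withdraw($50)): balance=$2191.11 total_interest=$41.11
After 10 (year_end (apply 5% annual interest)): balance=$2300.66 total_interest=$150.66
After 11 (month_end (apply 1% monthly interest)): balance=$2323.66 total_interest=$173.66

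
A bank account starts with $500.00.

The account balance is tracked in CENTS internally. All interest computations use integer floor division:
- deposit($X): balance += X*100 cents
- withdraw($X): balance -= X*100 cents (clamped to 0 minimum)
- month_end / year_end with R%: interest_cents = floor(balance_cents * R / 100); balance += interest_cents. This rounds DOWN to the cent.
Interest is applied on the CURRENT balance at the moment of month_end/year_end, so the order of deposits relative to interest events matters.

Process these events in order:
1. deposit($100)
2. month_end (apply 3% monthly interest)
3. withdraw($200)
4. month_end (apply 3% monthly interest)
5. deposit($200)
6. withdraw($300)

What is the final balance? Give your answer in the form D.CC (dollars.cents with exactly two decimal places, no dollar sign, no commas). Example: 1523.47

Answer: 330.54

Derivation:
After 1 (deposit($100)): balance=$600.00 total_interest=$0.00
After 2 (month_end (apply 3% monthly interest)): balance=$618.00 total_interest=$18.00
After 3 (withdraw($200)): balance=$418.00 total_interest=$18.00
After 4 (month_end (apply 3% monthly interest)): balance=$430.54 total_interest=$30.54
After 5 (deposit($200)): balance=$630.54 total_interest=$30.54
After 6 (withdraw($300)): balance=$330.54 total_interest=$30.54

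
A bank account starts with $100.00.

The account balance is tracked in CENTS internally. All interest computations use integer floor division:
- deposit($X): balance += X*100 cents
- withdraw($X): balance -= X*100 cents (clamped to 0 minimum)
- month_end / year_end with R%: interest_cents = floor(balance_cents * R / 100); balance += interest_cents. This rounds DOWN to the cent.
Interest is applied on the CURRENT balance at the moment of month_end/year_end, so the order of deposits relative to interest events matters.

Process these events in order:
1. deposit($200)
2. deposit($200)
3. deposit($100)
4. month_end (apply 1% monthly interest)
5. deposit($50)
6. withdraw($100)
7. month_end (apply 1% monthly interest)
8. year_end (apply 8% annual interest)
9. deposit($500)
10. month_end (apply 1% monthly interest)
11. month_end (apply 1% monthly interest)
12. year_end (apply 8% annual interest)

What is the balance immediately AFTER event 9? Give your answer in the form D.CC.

Answer: 1106.48

Derivation:
After 1 (deposit($200)): balance=$300.00 total_interest=$0.00
After 2 (deposit($200)): balance=$500.00 total_interest=$0.00
After 3 (deposit($100)): balance=$600.00 total_interest=$0.00
After 4 (month_end (apply 1% monthly interest)): balance=$606.00 total_interest=$6.00
After 5 (deposit($50)): balance=$656.00 total_interest=$6.00
After 6 (withdraw($100)): balance=$556.00 total_interest=$6.00
After 7 (month_end (apply 1% monthly interest)): balance=$561.56 total_interest=$11.56
After 8 (year_end (apply 8% annual interest)): balance=$606.48 total_interest=$56.48
After 9 (deposit($500)): balance=$1106.48 total_interest=$56.48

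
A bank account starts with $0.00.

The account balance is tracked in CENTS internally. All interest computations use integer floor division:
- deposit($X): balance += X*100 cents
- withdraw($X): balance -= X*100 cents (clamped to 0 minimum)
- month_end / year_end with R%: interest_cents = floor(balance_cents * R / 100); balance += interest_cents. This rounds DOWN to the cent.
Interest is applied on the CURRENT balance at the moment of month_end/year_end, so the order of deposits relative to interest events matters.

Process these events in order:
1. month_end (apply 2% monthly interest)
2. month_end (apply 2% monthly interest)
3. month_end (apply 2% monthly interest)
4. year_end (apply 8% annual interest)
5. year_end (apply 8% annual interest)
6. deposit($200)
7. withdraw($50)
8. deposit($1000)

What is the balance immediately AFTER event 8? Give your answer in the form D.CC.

Answer: 1150.00

Derivation:
After 1 (month_end (apply 2% monthly interest)): balance=$0.00 total_interest=$0.00
After 2 (month_end (apply 2% monthly interest)): balance=$0.00 total_interest=$0.00
After 3 (month_end (apply 2% monthly interest)): balance=$0.00 total_interest=$0.00
After 4 (year_end (apply 8% annual interest)): balance=$0.00 total_interest=$0.00
After 5 (year_end (apply 8% annual interest)): balance=$0.00 total_interest=$0.00
After 6 (deposit($200)): balance=$200.00 total_interest=$0.00
After 7 (withdraw($50)): balance=$150.00 total_interest=$0.00
After 8 (deposit($1000)): balance=$1150.00 total_interest=$0.00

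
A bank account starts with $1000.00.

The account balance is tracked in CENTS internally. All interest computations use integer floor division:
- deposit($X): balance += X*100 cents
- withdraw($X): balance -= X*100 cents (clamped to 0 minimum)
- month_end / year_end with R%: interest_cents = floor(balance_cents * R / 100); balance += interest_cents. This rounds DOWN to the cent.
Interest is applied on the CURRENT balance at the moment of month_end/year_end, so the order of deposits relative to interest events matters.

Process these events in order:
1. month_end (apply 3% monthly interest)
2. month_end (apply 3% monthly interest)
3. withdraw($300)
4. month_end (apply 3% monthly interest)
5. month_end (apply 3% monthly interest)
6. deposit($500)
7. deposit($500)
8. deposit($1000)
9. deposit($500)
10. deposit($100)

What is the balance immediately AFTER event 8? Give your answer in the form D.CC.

Answer: 2807.23

Derivation:
After 1 (month_end (apply 3% monthly interest)): balance=$1030.00 total_interest=$30.00
After 2 (month_end (apply 3% monthly interest)): balance=$1060.90 total_interest=$60.90
After 3 (withdraw($300)): balance=$760.90 total_interest=$60.90
After 4 (month_end (apply 3% monthly interest)): balance=$783.72 total_interest=$83.72
After 5 (month_end (apply 3% monthly interest)): balance=$807.23 total_interest=$107.23
After 6 (deposit($500)): balance=$1307.23 total_interest=$107.23
After 7 (deposit($500)): balance=$1807.23 total_interest=$107.23
After 8 (deposit($1000)): balance=$2807.23 total_interest=$107.23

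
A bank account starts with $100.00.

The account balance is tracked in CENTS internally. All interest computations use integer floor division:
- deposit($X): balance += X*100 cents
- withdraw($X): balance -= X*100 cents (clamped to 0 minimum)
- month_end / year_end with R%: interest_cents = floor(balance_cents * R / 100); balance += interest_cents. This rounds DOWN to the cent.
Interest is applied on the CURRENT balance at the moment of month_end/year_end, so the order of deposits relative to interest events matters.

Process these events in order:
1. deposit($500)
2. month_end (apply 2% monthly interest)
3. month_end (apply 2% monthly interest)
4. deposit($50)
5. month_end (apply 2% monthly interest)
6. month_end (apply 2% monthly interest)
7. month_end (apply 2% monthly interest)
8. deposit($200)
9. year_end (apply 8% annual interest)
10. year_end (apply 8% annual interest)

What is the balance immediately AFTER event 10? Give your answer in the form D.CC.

Answer: 1067.81

Derivation:
After 1 (deposit($500)): balance=$600.00 total_interest=$0.00
After 2 (month_end (apply 2% monthly interest)): balance=$612.00 total_interest=$12.00
After 3 (month_end (apply 2% monthly interest)): balance=$624.24 total_interest=$24.24
After 4 (deposit($50)): balance=$674.24 total_interest=$24.24
After 5 (month_end (apply 2% monthly interest)): balance=$687.72 total_interest=$37.72
After 6 (month_end (apply 2% monthly interest)): balance=$701.47 total_interest=$51.47
After 7 (month_end (apply 2% monthly interest)): balance=$715.49 total_interest=$65.49
After 8 (deposit($200)): balance=$915.49 total_interest=$65.49
After 9 (year_end (apply 8% annual interest)): balance=$988.72 total_interest=$138.72
After 10 (year_end (apply 8% annual interest)): balance=$1067.81 total_interest=$217.81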